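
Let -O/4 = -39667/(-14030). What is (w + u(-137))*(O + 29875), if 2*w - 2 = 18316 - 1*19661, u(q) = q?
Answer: -338751460047/14030 ≈ -2.4145e+7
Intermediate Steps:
w = -1343/2 (w = 1 + (18316 - 1*19661)/2 = 1 + (18316 - 19661)/2 = 1 + (½)*(-1345) = 1 - 1345/2 = -1343/2 ≈ -671.50)
O = -79334/7015 (O = -(-4)*39667/(-14030) = -(-4)*39667*(-1/14030) = -(-4)*(-39667)/14030 = -4*39667/14030 = -79334/7015 ≈ -11.309)
(w + u(-137))*(O + 29875) = (-1343/2 - 137)*(-79334/7015 + 29875) = -1617/2*209493791/7015 = -338751460047/14030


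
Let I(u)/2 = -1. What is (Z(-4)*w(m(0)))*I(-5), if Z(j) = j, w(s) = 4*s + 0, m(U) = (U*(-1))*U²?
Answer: 0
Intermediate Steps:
m(U) = -U³ (m(U) = (-U)*U² = -U³)
w(s) = 4*s
I(u) = -2 (I(u) = 2*(-1) = -2)
(Z(-4)*w(m(0)))*I(-5) = -16*(-1*0³)*(-2) = -16*(-1*0)*(-2) = -16*0*(-2) = -4*0*(-2) = 0*(-2) = 0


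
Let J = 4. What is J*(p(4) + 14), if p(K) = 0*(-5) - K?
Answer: 40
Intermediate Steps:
p(K) = -K (p(K) = 0 - K = -K)
J*(p(4) + 14) = 4*(-1*4 + 14) = 4*(-4 + 14) = 4*10 = 40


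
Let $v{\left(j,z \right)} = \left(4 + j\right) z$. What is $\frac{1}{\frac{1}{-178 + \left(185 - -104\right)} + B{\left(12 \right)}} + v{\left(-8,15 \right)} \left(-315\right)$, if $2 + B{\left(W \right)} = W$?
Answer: $\frac{20998011}{1111} \approx 18900.0$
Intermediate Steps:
$B{\left(W \right)} = -2 + W$
$v{\left(j,z \right)} = z \left(4 + j\right)$
$\frac{1}{\frac{1}{-178 + \left(185 - -104\right)} + B{\left(12 \right)}} + v{\left(-8,15 \right)} \left(-315\right) = \frac{1}{\frac{1}{-178 + \left(185 - -104\right)} + \left(-2 + 12\right)} + 15 \left(4 - 8\right) \left(-315\right) = \frac{1}{\frac{1}{-178 + \left(185 + 104\right)} + 10} + 15 \left(-4\right) \left(-315\right) = \frac{1}{\frac{1}{-178 + 289} + 10} - -18900 = \frac{1}{\frac{1}{111} + 10} + 18900 = \frac{1}{\frac{1111}{111}} + 18900 = \frac{111}{1111} + 18900 = \frac{20998011}{1111}$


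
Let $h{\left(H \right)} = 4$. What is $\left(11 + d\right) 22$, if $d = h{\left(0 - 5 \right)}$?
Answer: $330$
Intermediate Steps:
$d = 4$
$\left(11 + d\right) 22 = \left(11 + 4\right) 22 = 15 \cdot 22 = 330$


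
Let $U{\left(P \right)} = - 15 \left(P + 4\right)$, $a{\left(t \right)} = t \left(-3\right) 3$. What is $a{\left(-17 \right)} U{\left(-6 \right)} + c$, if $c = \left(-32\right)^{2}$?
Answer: $5614$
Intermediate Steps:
$a{\left(t \right)} = - 9 t$ ($a{\left(t \right)} = - 3 t 3 = - 9 t$)
$U{\left(P \right)} = -60 - 15 P$ ($U{\left(P \right)} = - 15 \left(4 + P\right) = -60 - 15 P$)
$c = 1024$
$a{\left(-17 \right)} U{\left(-6 \right)} + c = \left(-9\right) \left(-17\right) \left(-60 - -90\right) + 1024 = 153 \left(-60 + 90\right) + 1024 = 153 \cdot 30 + 1024 = 4590 + 1024 = 5614$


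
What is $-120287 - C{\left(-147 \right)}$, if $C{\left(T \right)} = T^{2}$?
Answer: $-141896$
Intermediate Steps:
$-120287 - C{\left(-147 \right)} = -120287 - \left(-147\right)^{2} = -120287 - 21609 = -141896$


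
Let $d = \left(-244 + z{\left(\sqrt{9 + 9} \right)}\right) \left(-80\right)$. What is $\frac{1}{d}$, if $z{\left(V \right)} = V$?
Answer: $\frac{61}{1190360} + \frac{3 \sqrt{2}}{4761440} \approx 5.2136 \cdot 10^{-5}$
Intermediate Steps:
$d = 19520 - 240 \sqrt{2}$ ($d = \left(-244 + \sqrt{9 + 9}\right) \left(-80\right) = \left(-244 + \sqrt{18}\right) \left(-80\right) = \left(-244 + 3 \sqrt{2}\right) \left(-80\right) = 19520 - 240 \sqrt{2} \approx 19181.0$)
$\frac{1}{d} = \frac{1}{19520 - 240 \sqrt{2}}$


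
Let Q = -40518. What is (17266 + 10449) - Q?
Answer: 68233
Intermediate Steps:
(17266 + 10449) - Q = (17266 + 10449) - 1*(-40518) = 27715 + 40518 = 68233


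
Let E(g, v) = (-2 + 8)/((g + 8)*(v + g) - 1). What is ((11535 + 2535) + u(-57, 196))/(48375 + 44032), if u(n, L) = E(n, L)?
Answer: 47922417/314738242 ≈ 0.15226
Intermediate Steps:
E(g, v) = 6/(-1 + (8 + g)*(g + v)) (E(g, v) = 6/((8 + g)*(g + v) - 1) = 6/(-1 + (8 + g)*(g + v)))
u(n, L) = 6/(-1 + n² + 8*L + 8*n + L*n) (u(n, L) = 6/(-1 + n² + 8*n + 8*L + n*L) = 6/(-1 + n² + 8*n + 8*L + L*n) = 6/(-1 + n² + 8*L + 8*n + L*n))
((11535 + 2535) + u(-57, 196))/(48375 + 44032) = ((11535 + 2535) + 6/(-1 + (-57)² + 8*196 + 8*(-57) + 196*(-57)))/(48375 + 44032) = (14070 + 6/(-1 + 3249 + 1568 - 456 - 11172))/92407 = (14070 + 6/(-6812))*(1/92407) = (14070 + 6*(-1/6812))*(1/92407) = (14070 - 3/3406)*(1/92407) = (47922417/3406)*(1/92407) = 47922417/314738242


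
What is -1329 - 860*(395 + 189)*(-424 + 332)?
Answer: 46204751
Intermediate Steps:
-1329 - 860*(395 + 189)*(-424 + 332) = -1329 - 502240*(-92) = -1329 - 860*(-53728) = -1329 + 46206080 = 46204751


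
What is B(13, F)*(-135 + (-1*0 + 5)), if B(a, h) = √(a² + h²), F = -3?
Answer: -130*√178 ≈ -1734.4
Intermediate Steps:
B(13, F)*(-135 + (-1*0 + 5)) = √(13² + (-3)²)*(-135 + (-1*0 + 5)) = √(169 + 9)*(-135 + (0 + 5)) = √178*(-135 + 5) = √178*(-130) = -130*√178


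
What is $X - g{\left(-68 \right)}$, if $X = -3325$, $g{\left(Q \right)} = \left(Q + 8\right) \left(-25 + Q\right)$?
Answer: $-8905$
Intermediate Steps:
$g{\left(Q \right)} = \left(-25 + Q\right) \left(8 + Q\right)$ ($g{\left(Q \right)} = \left(8 + Q\right) \left(-25 + Q\right) = \left(-25 + Q\right) \left(8 + Q\right)$)
$X - g{\left(-68 \right)} = -3325 - \left(-200 + \left(-68\right)^{2} - -1156\right) = -3325 - \left(-200 + 4624 + 1156\right) = -3325 - 5580 = -8905$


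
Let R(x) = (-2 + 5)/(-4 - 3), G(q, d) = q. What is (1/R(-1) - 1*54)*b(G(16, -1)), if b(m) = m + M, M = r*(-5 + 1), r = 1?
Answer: -676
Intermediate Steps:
R(x) = -3/7 (R(x) = 3/(-7) = 3*(-⅐) = -3/7)
M = -4 (M = 1*(-5 + 1) = 1*(-4) = -4)
b(m) = -4 + m (b(m) = m - 4 = -4 + m)
(1/R(-1) - 1*54)*b(G(16, -1)) = (1/(-3/7) - 1*54)*(-4 + 16) = (-7/3 - 54)*12 = -169/3*12 = -676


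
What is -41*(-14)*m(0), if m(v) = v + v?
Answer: 0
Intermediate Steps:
m(v) = 2*v
-41*(-14)*m(0) = -41*(-14)*2*0 = -(-574)*0 = -1*0 = 0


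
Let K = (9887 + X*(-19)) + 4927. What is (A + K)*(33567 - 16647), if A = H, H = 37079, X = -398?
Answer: 1005978600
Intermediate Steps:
A = 37079
K = 22376 (K = (9887 - 398*(-19)) + 4927 = (9887 + 7562) + 4927 = 17449 + 4927 = 22376)
(A + K)*(33567 - 16647) = (37079 + 22376)*(33567 - 16647) = 59455*16920 = 1005978600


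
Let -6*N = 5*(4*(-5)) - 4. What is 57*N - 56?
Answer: 932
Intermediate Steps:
N = 52/3 (N = -(5*(4*(-5)) - 4)/6 = -(5*(-20) - 4)/6 = -(-100 - 4)/6 = -1/6*(-104) = 52/3 ≈ 17.333)
57*N - 56 = 57*(52/3) - 56 = 988 - 56 = 932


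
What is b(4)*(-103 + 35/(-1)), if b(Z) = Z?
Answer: -552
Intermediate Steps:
b(4)*(-103 + 35/(-1)) = 4*(-103 + 35/(-1)) = 4*(-103 + 35*(-1)) = 4*(-103 - 35) = 4*(-138) = -552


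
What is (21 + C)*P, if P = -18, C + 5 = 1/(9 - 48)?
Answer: -3738/13 ≈ -287.54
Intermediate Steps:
C = -196/39 (C = -5 + 1/(9 - 48) = -5 + 1/(-39) = -5 - 1/39 = -196/39 ≈ -5.0256)
(21 + C)*P = (21 - 196/39)*(-18) = (623/39)*(-18) = -3738/13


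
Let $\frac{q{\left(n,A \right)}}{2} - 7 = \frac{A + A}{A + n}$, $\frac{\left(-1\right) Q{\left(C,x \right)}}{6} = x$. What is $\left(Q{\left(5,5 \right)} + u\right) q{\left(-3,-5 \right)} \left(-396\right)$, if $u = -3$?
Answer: $215622$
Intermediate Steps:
$Q{\left(C,x \right)} = - 6 x$
$q{\left(n,A \right)} = 14 + \frac{4 A}{A + n}$ ($q{\left(n,A \right)} = 14 + 2 \frac{A + A}{A + n} = 14 + 2 \frac{2 A}{A + n} = 14 + \frac{4 A}{A + n}$)
$\left(Q{\left(5,5 \right)} + u\right) q{\left(-3,-5 \right)} \left(-396\right) = \left(\left(-6\right) 5 - 3\right) \frac{2 \left(7 \left(-3\right) + 9 \left(-5\right)\right)}{-5 - 3} \left(-396\right) = \left(-30 - 3\right) \frac{2 \left(-21 - 45\right)}{-8} \left(-396\right) = - 33 \cdot 2 \left(- \frac{1}{8}\right) \left(-66\right) \left(-396\right) = \left(-33\right) \frac{33}{2} \left(-396\right) = \left(- \frac{1089}{2}\right) \left(-396\right) = 215622$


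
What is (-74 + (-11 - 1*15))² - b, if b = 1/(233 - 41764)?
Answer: 415310001/41531 ≈ 10000.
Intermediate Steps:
b = -1/41531 (b = 1/(-41531) = -1/41531 ≈ -2.4078e-5)
(-74 + (-11 - 1*15))² - b = (-74 + (-11 - 1*15))² - 1*(-1/41531) = (-74 + (-11 - 15))² + 1/41531 = (-74 - 26)² + 1/41531 = (-100)² + 1/41531 = 10000 + 1/41531 = 415310001/41531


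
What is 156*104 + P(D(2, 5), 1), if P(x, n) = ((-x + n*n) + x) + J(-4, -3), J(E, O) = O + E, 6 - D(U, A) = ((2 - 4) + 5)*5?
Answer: 16218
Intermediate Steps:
D(U, A) = -9 (D(U, A) = 6 - ((2 - 4) + 5)*5 = 6 - (-2 + 5)*5 = 6 - 3*5 = 6 - 1*15 = 6 - 15 = -9)
J(E, O) = E + O
P(x, n) = -7 + n² (P(x, n) = ((-x + n*n) + x) + (-4 - 3) = ((-x + n²) + x) - 7 = ((n² - x) + x) - 7 = n² - 7 = -7 + n²)
156*104 + P(D(2, 5), 1) = 156*104 + (-7 + 1²) = 16224 + (-7 + 1) = 16224 - 6 = 16218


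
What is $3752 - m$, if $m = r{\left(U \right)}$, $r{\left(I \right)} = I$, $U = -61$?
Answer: $3813$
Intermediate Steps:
$m = -61$
$3752 - m = 3752 - -61 = 3752 + 61 = 3813$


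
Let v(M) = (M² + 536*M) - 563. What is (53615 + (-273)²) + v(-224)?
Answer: 57693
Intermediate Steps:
v(M) = -563 + M² + 536*M
(53615 + (-273)²) + v(-224) = (53615 + (-273)²) + (-563 + (-224)² + 536*(-224)) = (53615 + 74529) + (-563 + 50176 - 120064) = 128144 - 70451 = 57693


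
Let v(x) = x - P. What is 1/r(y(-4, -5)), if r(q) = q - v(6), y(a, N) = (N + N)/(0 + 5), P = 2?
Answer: -1/6 ≈ -0.16667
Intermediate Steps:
y(a, N) = 2*N/5 (y(a, N) = (2*N)/5 = (2*N)*(1/5) = 2*N/5)
v(x) = -2 + x (v(x) = x - 1*2 = x - 2 = -2 + x)
r(q) = -4 + q (r(q) = q - (-2 + 6) = q - 1*4 = q - 4 = -4 + q)
1/r(y(-4, -5)) = 1/(-4 + (2/5)*(-5)) = 1/(-4 - 2) = 1/(-6) = -1/6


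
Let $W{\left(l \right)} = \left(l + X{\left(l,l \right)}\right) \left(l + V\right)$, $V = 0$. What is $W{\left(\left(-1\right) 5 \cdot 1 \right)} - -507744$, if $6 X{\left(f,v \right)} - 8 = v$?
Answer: $\frac{1015533}{2} \approx 5.0777 \cdot 10^{5}$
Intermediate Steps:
$X{\left(f,v \right)} = \frac{4}{3} + \frac{v}{6}$
$W{\left(l \right)} = l \left(\frac{4}{3} + \frac{7 l}{6}\right)$ ($W{\left(l \right)} = \left(l + \left(\frac{4}{3} + \frac{l}{6}\right)\right) \left(l + 0\right) = \left(\frac{4}{3} + \frac{7 l}{6}\right) l = l \left(\frac{4}{3} + \frac{7 l}{6}\right)$)
$W{\left(\left(-1\right) 5 \cdot 1 \right)} - -507744 = \frac{\left(-1\right) 5 \cdot 1 \left(8 + 7 \left(-1\right) 5 \cdot 1\right)}{6} - -507744 = \frac{\left(-5\right) 1 \left(8 + 7 \left(\left(-5\right) 1\right)\right)}{6} + 507744 = \frac{1}{6} \left(-5\right) \left(8 + 7 \left(-5\right)\right) + 507744 = \frac{1}{6} \left(-5\right) \left(8 - 35\right) + 507744 = \frac{1}{6} \left(-5\right) \left(-27\right) + 507744 = \frac{45}{2} + 507744 = \frac{1015533}{2}$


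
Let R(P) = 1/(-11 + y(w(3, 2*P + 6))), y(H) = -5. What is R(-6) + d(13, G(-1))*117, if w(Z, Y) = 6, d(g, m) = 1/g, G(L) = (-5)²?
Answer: 143/16 ≈ 8.9375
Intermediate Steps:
G(L) = 25
R(P) = -1/16 (R(P) = 1/(-11 - 5) = 1/(-16) = -1/16)
R(-6) + d(13, G(-1))*117 = -1/16 + 117/13 = -1/16 + (1/13)*117 = -1/16 + 9 = 143/16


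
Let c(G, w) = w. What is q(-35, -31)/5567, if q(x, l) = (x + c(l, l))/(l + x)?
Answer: 1/5567 ≈ 0.00017963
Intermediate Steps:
q(x, l) = 1 (q(x, l) = (x + l)/(l + x) = (l + x)/(l + x) = 1)
q(-35, -31)/5567 = 1/5567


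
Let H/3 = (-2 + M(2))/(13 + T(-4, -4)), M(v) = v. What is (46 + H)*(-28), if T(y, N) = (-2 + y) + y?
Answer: -1288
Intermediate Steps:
T(y, N) = -2 + 2*y
H = 0 (H = 3*((-2 + 2)/(13 + (-2 + 2*(-4)))) = 3*(0/(13 + (-2 - 8))) = 3*(0/(13 - 10)) = 3*(0/3) = 3*(0*(⅓)) = 3*0 = 0)
(46 + H)*(-28) = (46 + 0)*(-28) = 46*(-28) = -1288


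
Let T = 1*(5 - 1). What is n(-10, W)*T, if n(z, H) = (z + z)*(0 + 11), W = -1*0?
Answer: -880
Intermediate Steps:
W = 0
n(z, H) = 22*z (n(z, H) = (2*z)*11 = 22*z)
T = 4 (T = 1*4 = 4)
n(-10, W)*T = (22*(-10))*4 = -220*4 = -880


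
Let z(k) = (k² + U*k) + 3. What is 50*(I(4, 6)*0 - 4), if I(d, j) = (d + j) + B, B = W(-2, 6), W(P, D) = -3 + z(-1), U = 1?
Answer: -200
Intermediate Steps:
z(k) = 3 + k + k² (z(k) = (k² + 1*k) + 3 = (k² + k) + 3 = (k + k²) + 3 = 3 + k + k²)
W(P, D) = 0 (W(P, D) = -3 + (3 - 1 + (-1)²) = -3 + (3 - 1 + 1) = -3 + 3 = 0)
B = 0
I(d, j) = d + j (I(d, j) = (d + j) + 0 = d + j)
50*(I(4, 6)*0 - 4) = 50*((4 + 6)*0 - 4) = 50*(10*0 - 4) = 50*(0 - 4) = 50*(-4) = -200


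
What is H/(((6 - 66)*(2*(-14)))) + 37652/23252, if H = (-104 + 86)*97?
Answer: 944057/1627640 ≈ 0.58002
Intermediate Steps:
H = -1746 (H = -18*97 = -1746)
H/(((6 - 66)*(2*(-14)))) + 37652/23252 = -1746*(-1/(28*(6 - 66))) + 37652/23252 = -1746/((-60*(-28))) + 37652*(1/23252) = -1746/1680 + 9413/5813 = -1746*1/1680 + 9413/5813 = -291/280 + 9413/5813 = 944057/1627640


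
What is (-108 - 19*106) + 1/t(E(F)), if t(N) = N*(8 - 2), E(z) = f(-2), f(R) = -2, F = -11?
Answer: -25465/12 ≈ -2122.1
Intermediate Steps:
E(z) = -2
t(N) = 6*N (t(N) = N*6 = 6*N)
(-108 - 19*106) + 1/t(E(F)) = (-108 - 19*106) + 1/(6*(-2)) = (-108 - 2014) + 1/(-12) = -2122 - 1/12 = -25465/12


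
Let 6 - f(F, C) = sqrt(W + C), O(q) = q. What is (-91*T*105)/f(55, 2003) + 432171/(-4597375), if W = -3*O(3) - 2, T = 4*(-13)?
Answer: -1142196315123/749372125 - 82810*sqrt(498)/163 ≈ -12862.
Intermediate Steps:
T = -52
W = -11 (W = -3*3 - 2 = -9 - 2 = -11)
f(F, C) = 6 - sqrt(-11 + C)
(-91*T*105)/f(55, 2003) + 432171/(-4597375) = (-91*(-52)*105)/(6 - sqrt(-11 + 2003)) + 432171/(-4597375) = (4732*105)/(6 - sqrt(1992)) + 432171*(-1/4597375) = 496860/(6 - 2*sqrt(498)) - 432171/4597375 = -432171/4597375 + 496860/(6 - 2*sqrt(498))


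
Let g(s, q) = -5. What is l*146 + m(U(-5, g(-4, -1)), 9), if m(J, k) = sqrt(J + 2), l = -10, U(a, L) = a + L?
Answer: -1460 + 2*I*sqrt(2) ≈ -1460.0 + 2.8284*I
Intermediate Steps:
U(a, L) = L + a
m(J, k) = sqrt(2 + J)
l*146 + m(U(-5, g(-4, -1)), 9) = -10*146 + sqrt(2 + (-5 - 5)) = -1460 + sqrt(2 - 10) = -1460 + sqrt(-8) = -1460 + 2*I*sqrt(2)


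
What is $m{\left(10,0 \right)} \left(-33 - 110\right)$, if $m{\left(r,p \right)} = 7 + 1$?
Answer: $-1144$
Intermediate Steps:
$m{\left(r,p \right)} = 8$
$m{\left(10,0 \right)} \left(-33 - 110\right) = 8 \left(-33 - 110\right) = 8 \left(-143\right) = -1144$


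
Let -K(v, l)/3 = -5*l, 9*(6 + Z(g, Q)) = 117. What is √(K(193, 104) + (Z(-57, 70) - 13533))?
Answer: I*√11966 ≈ 109.39*I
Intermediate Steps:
Z(g, Q) = 7 (Z(g, Q) = -6 + (⅑)*117 = -6 + 13 = 7)
K(v, l) = 15*l (K(v, l) = -(-15)*l = 15*l)
√(K(193, 104) + (Z(-57, 70) - 13533)) = √(15*104 + (7 - 13533)) = √(1560 - 13526) = √(-11966) = I*√11966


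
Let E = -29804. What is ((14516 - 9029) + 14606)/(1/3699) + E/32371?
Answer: 2405942400793/32371 ≈ 7.4324e+7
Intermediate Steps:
((14516 - 9029) + 14606)/(1/3699) + E/32371 = ((14516 - 9029) + 14606)/(1/3699) - 29804/32371 = (5487 + 14606)/(1/3699) - 29804*1/32371 = 20093*3699 - 29804/32371 = 74324007 - 29804/32371 = 2405942400793/32371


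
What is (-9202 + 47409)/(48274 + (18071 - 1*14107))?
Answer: 38207/52238 ≈ 0.73140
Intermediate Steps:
(-9202 + 47409)/(48274 + (18071 - 1*14107)) = 38207/(48274 + (18071 - 14107)) = 38207/(48274 + 3964) = 38207/52238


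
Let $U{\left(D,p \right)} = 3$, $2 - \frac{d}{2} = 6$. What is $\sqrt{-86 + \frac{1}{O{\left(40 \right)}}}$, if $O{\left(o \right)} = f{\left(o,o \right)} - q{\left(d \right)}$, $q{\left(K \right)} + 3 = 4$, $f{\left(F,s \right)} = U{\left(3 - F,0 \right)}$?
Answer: $\frac{3 i \sqrt{38}}{2} \approx 9.2466 i$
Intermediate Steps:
$d = -8$ ($d = 4 - 12 = -8$)
$f{\left(F,s \right)} = 3$
$q{\left(K \right)} = 1$ ($q{\left(K \right)} = -3 + 4 = 1$)
$O{\left(o \right)} = 2$ ($O{\left(o \right)} = 3 - 1 = 2$)
$\sqrt{-86 + \frac{1}{O{\left(40 \right)}}} = \sqrt{-86 + \frac{1}{2}} = \sqrt{- \frac{171}{2}} = \frac{3 i \sqrt{38}}{2}$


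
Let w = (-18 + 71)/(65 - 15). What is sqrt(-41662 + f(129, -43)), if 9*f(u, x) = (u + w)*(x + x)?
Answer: I*sqrt(9653579)/15 ≈ 207.13*I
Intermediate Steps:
w = 53/50 ≈ 1.0600
f(u, x) = 2*x*(53/50 + u)/9 (f(u, x) = ((u + 53/50)*(x + x))/9 = ((53/50 + u)*(2*x))/9 = (2*x*(53/50 + u))/9 = 2*x*(53/50 + u)/9)
sqrt(-41662 + f(129, -43)) = sqrt(-41662 + (1/225)*(-43)*(53 + 50*129)) = sqrt(-41662 + (1/225)*(-43)*(53 + 6450)) = sqrt(-41662 + (1/225)*(-43)*6503) = sqrt(-41662 - 279629/225) = sqrt(-9653579/225) = I*sqrt(9653579)/15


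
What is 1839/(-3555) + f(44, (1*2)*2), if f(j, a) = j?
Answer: 51527/1185 ≈ 43.483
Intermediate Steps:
1839/(-3555) + f(44, (1*2)*2) = 1839/(-3555) + 44 = 1839*(-1/3555) + 44 = -613/1185 + 44 = 51527/1185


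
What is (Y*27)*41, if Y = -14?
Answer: -15498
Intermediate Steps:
(Y*27)*41 = -14*27*41 = -378*41 = -15498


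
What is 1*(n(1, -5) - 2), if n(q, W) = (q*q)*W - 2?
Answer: -9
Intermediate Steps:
n(q, W) = -2 + W*q**2 (n(q, W) = q**2*W - 2 = W*q**2 - 2 = -2 + W*q**2)
1*(n(1, -5) - 2) = 1*((-2 - 5*1**2) - 2) = 1*((-2 - 5*1) - 2) = 1*((-2 - 5) - 2) = 1*(-7 - 2) = 1*(-9) = -9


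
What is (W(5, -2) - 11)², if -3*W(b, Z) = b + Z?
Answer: 144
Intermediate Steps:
W(b, Z) = -Z/3 - b/3 (W(b, Z) = -(b + Z)/3 = -(Z + b)/3 = -Z/3 - b/3)
(W(5, -2) - 11)² = ((-⅓*(-2) - ⅓*5) - 11)² = ((⅔ - 5/3) - 11)² = (-1 - 11)² = (-12)² = 144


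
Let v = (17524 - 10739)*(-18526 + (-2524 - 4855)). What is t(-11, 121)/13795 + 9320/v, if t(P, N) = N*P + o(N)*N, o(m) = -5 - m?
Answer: -23310336157/19397472303 ≈ -1.2017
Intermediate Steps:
t(P, N) = N*P + N*(-5 - N) (t(P, N) = N*P + (-5 - N)*N = N*P + N*(-5 - N))
v = -175765425 (v = 6785*(-18526 - 7379) = 6785*(-25905) = -175765425)
t(-11, 121)/13795 + 9320/v = (121*(-5 - 11 - 1*121))/13795 + 9320/(-175765425) = (121*(-5 - 11 - 121))*(1/13795) + 9320*(-1/175765425) = (121*(-137))*(1/13795) - 1864/35153085 = -16577*1/13795 - 1864/35153085 = -16577/13795 - 1864/35153085 = -23310336157/19397472303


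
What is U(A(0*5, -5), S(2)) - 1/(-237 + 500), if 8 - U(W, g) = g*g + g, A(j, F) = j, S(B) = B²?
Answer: -3157/263 ≈ -12.004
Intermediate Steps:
U(W, g) = 8 - g - g² (U(W, g) = 8 - (g*g + g) = 8 - (g² + g) = 8 - (g + g²) = 8 + (-g - g²) = 8 - g - g²)
U(A(0*5, -5), S(2)) - 1/(-237 + 500) = (8 - 1*2² - (2²)²) - 1/(-237 + 500) = (8 - 1*4 - 1*4²) - 1/263 = (8 - 4 - 1*16) - 1*1/263 = (8 - 4 - 16) - 1/263 = -12 - 1/263 = -3157/263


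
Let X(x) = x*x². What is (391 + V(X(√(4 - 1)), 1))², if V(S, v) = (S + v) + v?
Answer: 154476 + 2358*√3 ≈ 1.5856e+5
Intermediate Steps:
X(x) = x³
V(S, v) = S + 2*v
(391 + V(X(√(4 - 1)), 1))² = (391 + ((√(4 - 1))³ + 2*1))² = (391 + ((√3)³ + 2))² = (391 + (3*√3 + 2))² = (391 + (2 + 3*√3))² = (393 + 3*√3)²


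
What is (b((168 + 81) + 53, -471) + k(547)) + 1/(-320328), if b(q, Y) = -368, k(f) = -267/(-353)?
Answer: -41526361289/113075784 ≈ -367.24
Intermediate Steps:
k(f) = 267/353 (k(f) = -267*(-1/353) = 267/353)
(b((168 + 81) + 53, -471) + k(547)) + 1/(-320328) = (-368 + 267/353) + 1/(-320328) = -129637/353 - 1/320328 = -41526361289/113075784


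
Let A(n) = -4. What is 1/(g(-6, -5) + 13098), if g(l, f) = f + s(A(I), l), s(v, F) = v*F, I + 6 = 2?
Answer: 1/13117 ≈ 7.6237e-5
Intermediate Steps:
I = -4 (I = -6 + 2 = -4)
s(v, F) = F*v
g(l, f) = f - 4*l (g(l, f) = f + l*(-4) = f - 4*l)
1/(g(-6, -5) + 13098) = 1/((-5 - 4*(-6)) + 13098) = 1/((-5 + 24) + 13098) = 1/(19 + 13098) = 1/13117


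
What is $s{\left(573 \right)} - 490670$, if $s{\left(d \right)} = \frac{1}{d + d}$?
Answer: $- \frac{562307819}{1146} \approx -4.9067 \cdot 10^{5}$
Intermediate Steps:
$s{\left(d \right)} = \frac{1}{2 d}$
$s{\left(573 \right)} - 490670 = \frac{1}{2 \cdot 573} - 490670 = \frac{1}{2} \cdot \frac{1}{573} - 490670 = \frac{1}{1146} - 490670 = - \frac{562307819}{1146}$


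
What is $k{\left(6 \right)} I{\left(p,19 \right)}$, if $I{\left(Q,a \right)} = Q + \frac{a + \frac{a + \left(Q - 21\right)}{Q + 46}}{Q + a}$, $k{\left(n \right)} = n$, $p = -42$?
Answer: $- \frac{5844}{23} \approx -254.09$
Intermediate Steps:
$I{\left(Q,a \right)} = Q + \frac{a + \frac{-21 + Q + a}{46 + Q}}{Q + a}$ ($I{\left(Q,a \right)} = Q + \frac{a + \frac{a + \left(-21 + Q\right)}{46 + Q}}{Q + a} = Q + \frac{a + \frac{-21 + Q + a}{46 + Q}}{Q + a}$)
$k{\left(6 \right)} I{\left(p,19 \right)} = 6 \frac{-21 - 42 + \left(-42\right)^{3} + 46 \left(-42\right)^{2} + 47 \cdot 19 + 19 \left(-42\right)^{2} + 47 \left(-42\right) 19}{\left(-42\right)^{2} + 46 \left(-42\right) + 46 \cdot 19 - 798} = 6 \frac{-21 - 42 - 74088 + 46 \cdot 1764 + 893 + 19 \cdot 1764 - 37506}{1764 - 1932 + 874 - 798} = 6 \frac{-21 - 42 - 74088 + 81144 + 893 + 33516 - 37506}{-92} = 6 \left(\left(- \frac{1}{92}\right) 3896\right) = 6 \left(- \frac{974}{23}\right) = - \frac{5844}{23}$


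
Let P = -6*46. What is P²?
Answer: 76176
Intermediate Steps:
P = -276
P² = (-276)² = 76176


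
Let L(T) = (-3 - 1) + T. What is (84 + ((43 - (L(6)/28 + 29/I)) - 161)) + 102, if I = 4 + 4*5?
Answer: 11209/168 ≈ 66.720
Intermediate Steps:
L(T) = -4 + T
I = 24 (I = 4 + 20 = 24)
(84 + ((43 - (L(6)/28 + 29/I)) - 161)) + 102 = (84 + ((43 - ((-4 + 6)/28 + 29/24)) - 161)) + 102 = (84 + ((43 - (2*(1/28) + 29*(1/24))) - 161)) + 102 = (84 + ((43 - (1/14 + 29/24)) - 161)) + 102 = (84 + ((43 - 1*215/168) - 161)) + 102 = (84 + ((43 - 215/168) - 161)) + 102 = (84 + (7009/168 - 161)) + 102 = (84 - 20039/168) + 102 = -5927/168 + 102 = 11209/168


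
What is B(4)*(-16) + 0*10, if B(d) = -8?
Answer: 128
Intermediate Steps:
B(4)*(-16) + 0*10 = -8*(-16) + 0*10 = 128 + 0 = 128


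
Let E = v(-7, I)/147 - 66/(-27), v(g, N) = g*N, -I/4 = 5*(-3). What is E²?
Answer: 676/3969 ≈ 0.17032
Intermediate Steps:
I = 60 (I = -20*(-3) = -4*(-15) = 60)
v(g, N) = N*g
E = -26/63 (E = (60*(-7))/147 - 66/(-27) = -420*1/147 - 66*(-1/27) = -20/7 + 22/9 = -26/63 ≈ -0.41270)
E² = (-26/63)² = 676/3969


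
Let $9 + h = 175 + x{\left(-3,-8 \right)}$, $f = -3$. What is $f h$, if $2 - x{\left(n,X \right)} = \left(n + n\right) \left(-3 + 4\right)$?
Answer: $-522$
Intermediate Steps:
$x{\left(n,X \right)} = 2 - 2 n$ ($x{\left(n,X \right)} = 2 - \left(n + n\right) \left(-3 + 4\right) = 2 - 2 n 1 = 2 - 2 n$)
$h = 174$ ($h = -9 + \left(175 + \left(2 - -6\right)\right) = -9 + \left(175 + \left(2 + 6\right)\right) = -9 + \left(175 + 8\right) = -9 + 183 = 174$)
$f h = \left(-3\right) 174 = -522$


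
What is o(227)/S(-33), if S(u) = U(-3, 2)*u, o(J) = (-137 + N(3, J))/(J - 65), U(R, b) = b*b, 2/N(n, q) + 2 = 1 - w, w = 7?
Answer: 61/9504 ≈ 0.0064183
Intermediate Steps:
N(n, q) = -¼ (N(n, q) = 2/(-2 + (1 - 1*7)) = 2/(-2 + (1 - 7)) = 2/(-2 - 6) = 2/(-8) = 2*(-⅛) = -¼)
U(R, b) = b²
o(J) = -549/(4*(-65 + J)) (o(J) = (-137 - ¼)/(J - 65) = -549/(4*(-65 + J)))
S(u) = 4*u (S(u) = 2²*u = 4*u)
o(227)/S(-33) = (-549/(-260 + 4*227))/((4*(-33))) = -549/(-260 + 908)/(-132) = -549/648*(-1/132) = -549*1/648*(-1/132) = -61/72*(-1/132) = 61/9504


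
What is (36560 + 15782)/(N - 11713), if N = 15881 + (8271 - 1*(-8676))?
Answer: 52342/21115 ≈ 2.4789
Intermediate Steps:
N = 32828 (N = 15881 + (8271 + 8676) = 15881 + 16947 = 32828)
(36560 + 15782)/(N - 11713) = (36560 + 15782)/(32828 - 11713) = 52342/21115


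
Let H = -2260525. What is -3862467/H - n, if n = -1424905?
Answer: 3221037237592/2260525 ≈ 1.4249e+6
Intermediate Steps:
-3862467/H - n = -3862467/(-2260525) - 1*(-1424905) = -3862467*(-1/2260525) + 1424905 = 3862467/2260525 + 1424905 = 3221037237592/2260525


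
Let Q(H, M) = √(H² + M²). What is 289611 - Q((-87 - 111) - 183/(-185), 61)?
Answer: 289611 - √1455735034/185 ≈ 2.8941e+5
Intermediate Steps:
289611 - Q((-87 - 111) - 183/(-185), 61) = 289611 - √(((-87 - 111) - 183/(-185))² + 61²) = 289611 - √((-198 - 183*(-1/185))² + 3721) = 289611 - √((-198 + 183/185)² + 3721) = 289611 - √((-36447/185)² + 3721) = 289611 - √(1328383809/34225 + 3721) = 289611 - √(1455735034/34225) = 289611 - √1455735034/185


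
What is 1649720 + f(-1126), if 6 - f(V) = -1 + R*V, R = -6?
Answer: 1642971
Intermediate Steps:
f(V) = 7 + 6*V (f(V) = 6 - (-1 - 6*V) = 6 + (1 + 6*V) = 7 + 6*V)
1649720 + f(-1126) = 1649720 + (7 + 6*(-1126)) = 1649720 + (7 - 6756) = 1649720 - 6749 = 1642971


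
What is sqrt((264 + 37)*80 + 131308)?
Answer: 2*sqrt(38847) ≈ 394.19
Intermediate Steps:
sqrt((264 + 37)*80 + 131308) = sqrt(301*80 + 131308) = sqrt(24080 + 131308) = sqrt(155388) = 2*sqrt(38847)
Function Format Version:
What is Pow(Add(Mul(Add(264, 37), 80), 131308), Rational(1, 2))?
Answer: Mul(2, Pow(38847, Rational(1, 2))) ≈ 394.19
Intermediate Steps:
Pow(Add(Mul(Add(264, 37), 80), 131308), Rational(1, 2)) = Pow(Add(Mul(301, 80), 131308), Rational(1, 2)) = Pow(Add(24080, 131308), Rational(1, 2)) = Pow(155388, Rational(1, 2)) = Mul(2, Pow(38847, Rational(1, 2)))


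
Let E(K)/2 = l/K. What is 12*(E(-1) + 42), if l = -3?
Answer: 576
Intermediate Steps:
E(K) = -6/K (E(K) = 2*(-3/K) = -6/K)
12*(E(-1) + 42) = 12*(-6/(-1) + 42) = 12*(-6*(-1) + 42) = 12*(6 + 42) = 12*48 = 576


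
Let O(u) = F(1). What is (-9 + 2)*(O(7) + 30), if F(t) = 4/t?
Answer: -238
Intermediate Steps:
O(u) = 4 (O(u) = 4/1 = 4*1 = 4)
(-9 + 2)*(O(7) + 30) = (-9 + 2)*(4 + 30) = -7*34 = -238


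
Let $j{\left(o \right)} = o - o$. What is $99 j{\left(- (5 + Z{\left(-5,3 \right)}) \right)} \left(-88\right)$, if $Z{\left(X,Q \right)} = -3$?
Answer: $0$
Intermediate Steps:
$j{\left(o \right)} = 0$
$99 j{\left(- (5 + Z{\left(-5,3 \right)}) \right)} \left(-88\right) = 99 \cdot 0 \left(-88\right) = 0 \left(-88\right) = 0$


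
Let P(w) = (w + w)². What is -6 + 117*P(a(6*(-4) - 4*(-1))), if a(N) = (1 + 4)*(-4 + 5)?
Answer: 11694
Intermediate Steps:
a(N) = 5 (a(N) = 5*1 = 5)
P(w) = 4*w² (P(w) = (2*w)² = 4*w²)
-6 + 117*P(a(6*(-4) - 4*(-1))) = -6 + 117*(4*5²) = -6 + 117*(4*25) = -6 + 117*100 = -6 + 11700 = 11694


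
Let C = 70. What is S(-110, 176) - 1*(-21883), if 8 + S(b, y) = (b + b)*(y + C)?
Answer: -32245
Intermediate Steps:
S(b, y) = -8 + 2*b*(70 + y) (S(b, y) = -8 + (b + b)*(y + 70) = -8 + (2*b)*(70 + y) = -8 + 2*b*(70 + y))
S(-110, 176) - 1*(-21883) = (-8 + 140*(-110) + 2*(-110)*176) - 1*(-21883) = (-8 - 15400 - 38720) + 21883 = -54128 + 21883 = -32245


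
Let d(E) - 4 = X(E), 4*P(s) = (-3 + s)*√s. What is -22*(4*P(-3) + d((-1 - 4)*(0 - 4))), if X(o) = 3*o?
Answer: -1408 + 132*I*√3 ≈ -1408.0 + 228.63*I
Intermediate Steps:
P(s) = √s*(-3 + s)/4 (P(s) = ((-3 + s)*√s)/4 = (√s*(-3 + s))/4 = √s*(-3 + s)/4)
d(E) = 4 + 3*E
-22*(4*P(-3) + d((-1 - 4)*(0 - 4))) = -22*(4*(√(-3)*(-3 - 3)/4) + (4 + 3*((-1 - 4)*(0 - 4)))) = -22*(4*((¼)*(I*√3)*(-6)) + (4 + 3*(-5*(-4)))) = -22*(4*(-3*I*√3/2) + (4 + 3*20)) = -22*(-6*I*√3 + (4 + 60)) = -22*(-6*I*√3 + 64) = -22*(64 - 6*I*√3) = -1408 + 132*I*√3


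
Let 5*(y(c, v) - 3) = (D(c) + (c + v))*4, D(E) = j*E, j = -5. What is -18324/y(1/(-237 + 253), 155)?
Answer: -45810/317 ≈ -144.51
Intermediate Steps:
D(E) = -5*E
y(c, v) = 3 - 16*c/5 + 4*v/5 (y(c, v) = 3 + ((-5*c + (c + v))*4)/5 = 3 + ((v - 4*c)*4)/5 = 3 + (-16*c + 4*v)/5 = 3 + (-16*c/5 + 4*v/5) = 3 - 16*c/5 + 4*v/5)
-18324/y(1/(-237 + 253), 155) = -18324/(3 - 16/(5*(-237 + 253)) + (4/5)*155) = -18324/(3 - 16/5/16 + 124) = -18324/(3 - 16/5*1/16 + 124) = -18324/(3 - 1/5 + 124) = -18324/634/5 = -18324*5/634 = -45810/317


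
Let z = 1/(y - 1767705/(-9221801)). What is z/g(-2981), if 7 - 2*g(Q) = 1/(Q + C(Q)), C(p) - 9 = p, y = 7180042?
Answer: 54897381353/1379612406607098092 ≈ 3.9792e-8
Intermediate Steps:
C(p) = 9 + p
z = 9221801/66212920263347 (z = 1/(7180042 - 1767705/(-9221801)) = 1/(7180042 - 1767705*(-1/9221801)) = 1/(7180042 + 1767705/9221801) = 1/(66212920263347/9221801) = 9221801/66212920263347 ≈ 1.3928e-7)
g(Q) = 7/2 - 1/(2*(9 + 2*Q)) (g(Q) = 7/2 - 1/(2*(Q + (9 + Q))) = 7/2 - 1/(2*(9 + 2*Q)))
z/g(-2981) = 9221801/(66212920263347*(((31 + 7*(-2981))/(9 + 2*(-2981))))) = 9221801/(66212920263347*(((31 - 20867)/(9 - 5962)))) = 9221801/(66212920263347*((-20836/(-5953)))) = 9221801/(66212920263347*((-1/5953*(-20836)))) = 9221801/(66212920263347*(20836/5953)) = (9221801/66212920263347)*(5953/20836) = 54897381353/1379612406607098092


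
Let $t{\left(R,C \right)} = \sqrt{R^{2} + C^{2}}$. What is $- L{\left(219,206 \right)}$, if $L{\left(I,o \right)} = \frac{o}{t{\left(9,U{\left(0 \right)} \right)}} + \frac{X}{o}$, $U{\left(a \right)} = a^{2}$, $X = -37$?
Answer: $- \frac{42103}{1854} \approx -22.709$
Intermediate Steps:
$t{\left(R,C \right)} = \sqrt{C^{2} + R^{2}}$
$L{\left(I,o \right)} = - \frac{37}{o} + \frac{o}{9}$ ($L{\left(I,o \right)} = \frac{o}{\sqrt{\left(0^{2}\right)^{2} + 9^{2}}} - \frac{37}{o} = \frac{o}{\sqrt{0^{2} + 81}} - \frac{37}{o} = \frac{o}{\sqrt{0 + 81}} - \frac{37}{o} = \frac{o}{\sqrt{81}} - \frac{37}{o} = \frac{o}{9} - \frac{37}{o} = - \frac{37}{o} + \frac{o}{9}$)
$- L{\left(219,206 \right)} = - (- \frac{37}{206} + \frac{1}{9} \cdot 206) = - (\left(-37\right) \frac{1}{206} + \frac{206}{9}) = - (- \frac{37}{206} + \frac{206}{9}) = \left(-1\right) \frac{42103}{1854} = - \frac{42103}{1854}$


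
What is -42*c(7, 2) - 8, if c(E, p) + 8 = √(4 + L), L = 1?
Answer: 328 - 42*√5 ≈ 234.09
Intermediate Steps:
c(E, p) = -8 + √5 (c(E, p) = -8 + √(4 + 1) = -8 + √5)
-42*c(7, 2) - 8 = -42*(-8 + √5) - 8 = (336 - 42*√5) - 8 = 328 - 42*√5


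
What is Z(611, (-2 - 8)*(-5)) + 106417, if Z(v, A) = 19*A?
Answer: 107367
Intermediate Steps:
Z(611, (-2 - 8)*(-5)) + 106417 = 19*((-2 - 8)*(-5)) + 106417 = 19*(-10*(-5)) + 106417 = 19*50 + 106417 = 950 + 106417 = 107367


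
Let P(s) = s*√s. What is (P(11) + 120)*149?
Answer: 17880 + 1639*√11 ≈ 23316.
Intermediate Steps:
P(s) = s^(3/2)
(P(11) + 120)*149 = (11^(3/2) + 120)*149 = (11*√11 + 120)*149 = (120 + 11*√11)*149 = 17880 + 1639*√11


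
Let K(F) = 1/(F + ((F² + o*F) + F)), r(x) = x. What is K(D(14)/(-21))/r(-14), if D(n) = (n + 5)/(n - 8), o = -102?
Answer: -1134/239761 ≈ -0.0047297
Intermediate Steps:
D(n) = (5 + n)/(-8 + n)
K(F) = 1/(F² - 100*F) (K(F) = 1/(F + ((F² - 102*F) + F)) = 1/(F + (F² - 101*F)) = 1/(F² - 100*F))
K(D(14)/(-21))/r(-14) = (1/(((((5 + 14)/(-8 + 14))/(-21)))*(-100 + ((5 + 14)/(-8 + 14))/(-21))))/(-14) = (1/((((19/6)*(-1/21)))*(-100 + (19/6)*(-1/21))))*(-1/14) = (1/((-19/126)*(-100 - 19/126)))*(-1/14) = -126/(19*(-12619/126))*(-1/14) = -126/19*(-126/12619)*(-1/14) = (15876/239761)*(-1/14) = -1134/239761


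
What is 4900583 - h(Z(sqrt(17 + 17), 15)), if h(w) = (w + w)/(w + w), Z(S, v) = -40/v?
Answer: 4900582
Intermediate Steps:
h(w) = 1 (h(w) = (2*w)/((2*w)) = (2*w)*(1/(2*w)) = 1)
4900583 - h(Z(sqrt(17 + 17), 15)) = 4900583 - 1*1 = 4900583 - 1 = 4900582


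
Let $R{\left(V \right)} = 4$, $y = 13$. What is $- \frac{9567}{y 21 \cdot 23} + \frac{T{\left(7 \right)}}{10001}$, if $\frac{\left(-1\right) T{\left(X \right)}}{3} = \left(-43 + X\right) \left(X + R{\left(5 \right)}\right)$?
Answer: $- \frac{29406705}{20932093} \approx -1.4049$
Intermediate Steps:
$T{\left(X \right)} = - 3 \left(-43 + X\right) \left(4 + X\right)$ ($T{\left(X \right)} = - 3 \left(-43 + X\right) \left(X + 4\right) = - 3 \left(-43 + X\right) \left(4 + X\right)$)
$- \frac{9567}{y 21 \cdot 23} + \frac{T{\left(7 \right)}}{10001} = - \frac{9567}{13 \cdot 21 \cdot 23} + \frac{516 - 3 \cdot 7^{2} + 117 \cdot 7}{10001} = - \frac{9567}{273 \cdot 23} + \left(516 - 147 + 819\right) \frac{1}{10001} = - \frac{9567}{6279} + \left(516 - 147 + 819\right) \frac{1}{10001} = \left(-9567\right) \frac{1}{6279} + 1188 \cdot \frac{1}{10001} = - \frac{3189}{2093} + \frac{1188}{10001} = - \frac{29406705}{20932093}$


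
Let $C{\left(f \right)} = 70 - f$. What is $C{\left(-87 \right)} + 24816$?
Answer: $24973$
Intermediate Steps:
$C{\left(-87 \right)} + 24816 = \left(70 - -87\right) + 24816 = \left(70 + 87\right) + 24816 = 157 + 24816 = 24973$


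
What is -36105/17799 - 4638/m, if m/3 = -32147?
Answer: -22218631/11219303 ≈ -1.9804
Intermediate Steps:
m = -96441 (m = 3*(-32147) = -96441)
-36105/17799 - 4638/m = -36105/17799 - 4638/(-96441) = -36105*1/17799 - 4638*(-1/96441) = -12035/5933 + 1546/32147 = -22218631/11219303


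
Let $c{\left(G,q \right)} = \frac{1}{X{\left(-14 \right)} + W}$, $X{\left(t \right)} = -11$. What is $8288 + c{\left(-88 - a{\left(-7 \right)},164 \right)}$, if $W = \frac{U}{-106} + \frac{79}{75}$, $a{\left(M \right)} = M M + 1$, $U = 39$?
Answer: $\frac{679616338}{82001} \approx 8287.9$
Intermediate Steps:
$a{\left(M \right)} = 1 + M^{2}$ ($a{\left(M \right)} = M^{2} + 1 = 1 + M^{2}$)
$W = \frac{5449}{7950}$ ($W = \frac{39}{-106} + \frac{79}{75} = 39 \left(- \frac{1}{106}\right) + 79 \cdot \frac{1}{75} = - \frac{39}{106} + \frac{79}{75} = \frac{5449}{7950} \approx 0.68541$)
$c{\left(G,q \right)} = - \frac{7950}{82001}$ ($c{\left(G,q \right)} = \frac{1}{-11 + \frac{5449}{7950}} = \frac{1}{- \frac{82001}{7950}} = - \frac{7950}{82001}$)
$8288 + c{\left(-88 - a{\left(-7 \right)},164 \right)} = 8288 - \frac{7950}{82001} = \frac{679616338}{82001}$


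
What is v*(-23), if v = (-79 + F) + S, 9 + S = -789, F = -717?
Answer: 36662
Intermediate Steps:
S = -798 (S = -9 - 789 = -798)
v = -1594 (v = (-79 - 717) - 798 = -796 - 798 = -1594)
v*(-23) = -1594*(-23) = 36662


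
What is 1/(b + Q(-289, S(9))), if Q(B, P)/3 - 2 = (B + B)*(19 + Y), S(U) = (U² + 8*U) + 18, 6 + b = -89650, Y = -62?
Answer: -1/15088 ≈ -6.6278e-5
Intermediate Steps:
b = -89656 (b = -6 - 89650 = -89656)
S(U) = 18 + U² + 8*U
Q(B, P) = 6 - 258*B (Q(B, P) = 6 + 3*((B + B)*(19 - 62)) = 6 + 3*((2*B)*(-43)) = 6 + 3*(-86*B) = 6 - 258*B)
1/(b + Q(-289, S(9))) = 1/(-89656 + (6 - 258*(-289))) = 1/(-89656 + (6 + 74562)) = 1/(-89656 + 74568) = 1/(-15088) = -1/15088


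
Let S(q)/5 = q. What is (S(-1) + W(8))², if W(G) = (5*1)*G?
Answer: 1225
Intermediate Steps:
W(G) = 5*G
S(q) = 5*q
(S(-1) + W(8))² = (5*(-1) + 5*8)² = (-5 + 40)² = 35² = 1225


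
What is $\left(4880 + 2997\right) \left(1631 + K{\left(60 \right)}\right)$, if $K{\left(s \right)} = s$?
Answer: $13320007$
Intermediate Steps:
$\left(4880 + 2997\right) \left(1631 + K{\left(60 \right)}\right) = \left(4880 + 2997\right) \left(1631 + 60\right) = 7877 \cdot 1691 = 13320007$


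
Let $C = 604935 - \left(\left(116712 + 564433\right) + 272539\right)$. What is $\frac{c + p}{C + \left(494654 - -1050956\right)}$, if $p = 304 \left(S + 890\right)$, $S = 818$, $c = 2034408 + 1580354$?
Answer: $\frac{4133994}{1196861} \approx 3.454$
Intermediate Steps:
$c = 3614762$
$C = -348749$ ($C = 604935 - \left(681145 + 272539\right) = 604935 - 953684 = -348749$)
$p = 519232$ ($p = 304 \left(818 + 890\right) = 304 \cdot 1708 = 519232$)
$\frac{c + p}{C + \left(494654 - -1050956\right)} = \frac{3614762 + 519232}{-348749 + \left(494654 - -1050956\right)} = \frac{4133994}{-348749 + \left(494654 + 1050956\right)} = \frac{4133994}{-348749 + 1545610} = \frac{4133994}{1196861}$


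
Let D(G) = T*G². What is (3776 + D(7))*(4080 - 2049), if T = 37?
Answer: 11351259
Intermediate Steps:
D(G) = 37*G²
(3776 + D(7))*(4080 - 2049) = (3776 + 37*7²)*(4080 - 2049) = (3776 + 37*49)*2031 = (3776 + 1813)*2031 = 5589*2031 = 11351259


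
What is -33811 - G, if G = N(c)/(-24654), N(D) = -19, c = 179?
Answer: -833576413/24654 ≈ -33811.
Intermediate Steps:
G = 19/24654 (G = -19/(-24654) = -19*(-1/24654) = 19/24654 ≈ 0.00077067)
-33811 - G = -33811 - 1*19/24654 = -33811 - 19/24654 = -833576413/24654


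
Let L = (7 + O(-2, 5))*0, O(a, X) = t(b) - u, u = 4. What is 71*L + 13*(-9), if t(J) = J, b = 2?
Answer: -117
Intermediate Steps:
O(a, X) = -2 (O(a, X) = 2 - 1*4 = 2 - 4 = -2)
L = 0 (L = (7 - 2)*0 = 5*0 = 0)
71*L + 13*(-9) = 71*0 + 13*(-9) = 0 - 117 = -117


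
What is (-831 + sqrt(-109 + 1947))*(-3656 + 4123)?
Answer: -388077 + 467*sqrt(1838) ≈ -3.6806e+5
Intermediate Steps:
(-831 + sqrt(-109 + 1947))*(-3656 + 4123) = (-831 + sqrt(1838))*467 = -388077 + 467*sqrt(1838)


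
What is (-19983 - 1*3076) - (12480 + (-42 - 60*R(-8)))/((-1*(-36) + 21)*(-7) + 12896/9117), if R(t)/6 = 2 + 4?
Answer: -83490258907/3624787 ≈ -23033.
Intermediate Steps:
R(t) = 36 (R(t) = 6*(2 + 4) = 6*6 = 36)
(-19983 - 1*3076) - (12480 + (-42 - 60*R(-8)))/((-1*(-36) + 21)*(-7) + 12896/9117) = (-19983 - 1*3076) - (12480 + (-42 - 60*36))/((-1*(-36) + 21)*(-7) + 12896/9117) = (-19983 - 3076) - (12480 + (-42 - 2160))/((36 + 21)*(-7) + 12896*(1/9117)) = -23059 - (12480 - 2202)/(57*(-7) + 12896/9117) = -23059 - 10278/(-399 + 12896/9117) = -23059 - 10278/(-3624787/9117) = -23059 - 10278*(-9117)/3624787 = -23059 - 1*(-93704526/3624787) = -23059 + 93704526/3624787 = -83490258907/3624787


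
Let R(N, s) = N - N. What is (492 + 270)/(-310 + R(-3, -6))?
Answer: -381/155 ≈ -2.4581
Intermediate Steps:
R(N, s) = 0
(492 + 270)/(-310 + R(-3, -6)) = (492 + 270)/(-310 + 0) = 762/(-310) = 762*(-1/310) = -381/155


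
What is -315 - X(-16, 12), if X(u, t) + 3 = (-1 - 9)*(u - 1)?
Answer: -482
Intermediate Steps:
X(u, t) = 7 - 10*u (X(u, t) = -3 + (-1 - 9)*(u - 1) = -3 - 10*(-1 + u) = -3 + (10 - 10*u) = 7 - 10*u)
-315 - X(-16, 12) = -315 - (7 - 10*(-16)) = -315 - (7 + 160) = -315 - 1*167 = -315 - 167 = -482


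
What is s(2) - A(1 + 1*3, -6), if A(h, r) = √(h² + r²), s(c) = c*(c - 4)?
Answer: -4 - 2*√13 ≈ -11.211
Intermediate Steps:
s(c) = c*(-4 + c)
s(2) - A(1 + 1*3, -6) = 2*(-4 + 2) - √((1 + 1*3)² + (-6)²) = 2*(-2) - √((1 + 3)² + 36) = -4 - √(4² + 36) = -4 - √(16 + 36) = -4 - √52 = -4 - 2*√13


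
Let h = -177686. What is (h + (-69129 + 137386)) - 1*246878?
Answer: -356307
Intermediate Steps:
(h + (-69129 + 137386)) - 1*246878 = (-177686 + (-69129 + 137386)) - 1*246878 = (-177686 + 68257) - 246878 = -109429 - 246878 = -356307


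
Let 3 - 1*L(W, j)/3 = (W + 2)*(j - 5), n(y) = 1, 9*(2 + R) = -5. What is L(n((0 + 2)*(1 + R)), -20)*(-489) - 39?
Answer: -114465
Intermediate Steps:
R = -23/9 (R = -2 + (⅑)*(-5) = -2 - 5/9 = -23/9 ≈ -2.5556)
L(W, j) = 9 - 3*(-5 + j)*(2 + W) (L(W, j) = 9 - 3*(W + 2)*(j - 5) = 9 - 3*(2 + W)*(-5 + j) = 9 - 3*(-5 + j)*(2 + W))
L(n((0 + 2)*(1 + R)), -20)*(-489) - 39 = (39 - 6*(-20) + 15*1 - 3*1*(-20))*(-489) - 39 = (39 + 120 + 15 + 60)*(-489) - 39 = 234*(-489) - 39 = -114426 - 39 = -114465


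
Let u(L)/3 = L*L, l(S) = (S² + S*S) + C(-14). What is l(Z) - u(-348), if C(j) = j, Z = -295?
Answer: -189276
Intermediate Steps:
l(S) = -14 + 2*S² (l(S) = (S² + S*S) - 14 = (S² + S²) - 14 = 2*S² - 14 = -14 + 2*S²)
u(L) = 3*L² (u(L) = 3*(L*L) = 3*L²)
l(Z) - u(-348) = (-14 + 2*(-295)²) - 3*(-348)² = (-14 + 2*87025) - 3*121104 = (-14 + 174050) - 1*363312 = 174036 - 363312 = -189276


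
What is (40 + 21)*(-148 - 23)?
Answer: -10431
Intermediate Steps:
(40 + 21)*(-148 - 23) = 61*(-171) = -10431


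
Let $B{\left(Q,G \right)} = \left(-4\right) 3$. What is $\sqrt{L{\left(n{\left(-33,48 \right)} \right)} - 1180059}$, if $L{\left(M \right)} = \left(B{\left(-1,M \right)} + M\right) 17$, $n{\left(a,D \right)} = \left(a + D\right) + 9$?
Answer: $3 i \sqrt{131095} \approx 1086.2 i$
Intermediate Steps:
$B{\left(Q,G \right)} = -12$
$n{\left(a,D \right)} = 9 + D + a$ ($n{\left(a,D \right)} = \left(D + a\right) + 9 = 9 + D + a$)
$L{\left(M \right)} = -204 + 17 M$ ($L{\left(M \right)} = \left(-12 + M\right) 17 = -204 + 17 M$)
$\sqrt{L{\left(n{\left(-33,48 \right)} \right)} - 1180059} = \sqrt{\left(-204 + 17 \left(9 + 48 - 33\right)\right) - 1180059} = \sqrt{\left(-204 + 17 \cdot 24\right) - 1180059} = \sqrt{\left(-204 + 408\right) - 1180059} = \sqrt{204 - 1180059} = \sqrt{-1179855} = 3 i \sqrt{131095}$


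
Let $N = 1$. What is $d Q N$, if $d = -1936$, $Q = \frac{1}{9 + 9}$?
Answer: $- \frac{968}{9} \approx -107.56$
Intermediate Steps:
$Q = \frac{1}{18} \approx 0.055556$
$d Q N = - 1936 \cdot \frac{1}{18} \cdot 1 = \left(-1936\right) \frac{1}{18} = - \frac{968}{9}$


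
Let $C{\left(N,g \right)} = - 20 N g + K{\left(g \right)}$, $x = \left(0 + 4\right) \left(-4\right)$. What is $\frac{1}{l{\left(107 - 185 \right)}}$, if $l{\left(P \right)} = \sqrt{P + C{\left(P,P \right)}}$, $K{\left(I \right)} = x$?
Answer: $- \frac{i \sqrt{121774}}{121774} \approx - 0.0028656 i$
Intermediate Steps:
$x = -16$ ($x = 4 \left(-4\right) = -16$)
$K{\left(I \right)} = -16$
$C{\left(N,g \right)} = -16 - 20 N g$ ($C{\left(N,g \right)} = - 20 N g - 16 = -16 - 20 N g$)
$l{\left(P \right)} = \sqrt{-16 + P - 20 P^{2}}$ ($l{\left(P \right)} = \sqrt{P - \left(16 + 20 P P\right)} = \sqrt{P - \left(16 + 20 P^{2}\right)} = \sqrt{-16 + P - 20 P^{2}}$)
$\frac{1}{l{\left(107 - 185 \right)}} = \frac{1}{\sqrt{-16 + \left(107 - 185\right) - 20 \left(107 - 185\right)^{2}}} = \frac{1}{\sqrt{-16 - 78 - 20 \left(-78\right)^{2}}} = \frac{1}{\sqrt{-16 - 78 - 121680}} = \frac{1}{\sqrt{-121774}} = \frac{1}{i \sqrt{121774}} = - \frac{i \sqrt{121774}}{121774}$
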